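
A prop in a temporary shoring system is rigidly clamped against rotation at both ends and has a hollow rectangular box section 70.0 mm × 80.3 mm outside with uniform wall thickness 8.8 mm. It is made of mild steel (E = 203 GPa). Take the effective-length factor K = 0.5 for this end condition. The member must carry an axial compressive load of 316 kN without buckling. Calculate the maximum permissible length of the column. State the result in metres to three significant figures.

Inner dimensions: h_i = 80.3 − 2×8.8 = 62.70 mm, b_i = 70.0 − 2×8.8 = 52.40 mm
Weak-axis I_min = (h_o·b_o³ − h_i·b_i³)/12 with b_o = 70.0, b_i = 52.40 mm (shorter outer/inner sides).
I_min = (80.3×70.0³ − 62.70×52.40³)/12 = 1.543×10^6 mm⁴
I = 1.543×10^-6 m⁴
At the buckling limit P_cr = P = 3.160×10^5 N
From P_cr = π²EI/(K·L)²:  L = (1/K)·√(π²EI/P_cr) = (1/0.5)·√(π²×2.03×10^11×1.543×10^-6/3.160×10^5)
L = 6.26 m

L_max ≈ 6.26 m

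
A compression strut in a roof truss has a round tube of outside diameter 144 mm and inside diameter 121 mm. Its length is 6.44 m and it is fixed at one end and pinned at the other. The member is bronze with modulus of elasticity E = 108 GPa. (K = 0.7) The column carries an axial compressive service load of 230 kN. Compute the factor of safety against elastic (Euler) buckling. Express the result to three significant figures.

d_o = 144 mm, d_i = 121 mm
I = π(d_o⁴ − d_i⁴)/64 = π(144⁴ − 121.0⁴)/64 = 1.058×10^7 mm⁴
I = 1.058×10^7 mm⁴ = 1.058×10^-5 m⁴
Effective length L_e = K·L = 0.7 × 6.44 = 4.508 m
P_cr = π²EI / L_e² = π² × 108×10⁹ × 1.058×10^-5 / 4.508² = 5.552×10^5 N
Factor of safety n = P_cr / P = 555.16 / 230 = 2.41

n ≈ 2.41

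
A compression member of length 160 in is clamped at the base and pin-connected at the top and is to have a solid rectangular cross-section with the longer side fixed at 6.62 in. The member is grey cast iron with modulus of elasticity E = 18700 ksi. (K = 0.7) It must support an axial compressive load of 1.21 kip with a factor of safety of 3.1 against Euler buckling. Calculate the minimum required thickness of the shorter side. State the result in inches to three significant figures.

b ≈ 0.773 in

Required P_cr = n·P = 3.1 × 1.21 = 3.751 kip
L_e = K·L = 0.7 × 160 = 112.0 in
Required I = P_cr·L_e²/(π²E) = 3.751×10^3 × 112.0² / (π² × 1.87×10^7) = 0.2549 in⁴
Rectangle, weak axis: I_min = h·b³/12 with h = 6.62 in fixed  ⇒  b = (12I/h)^(1/3) = 0.773 in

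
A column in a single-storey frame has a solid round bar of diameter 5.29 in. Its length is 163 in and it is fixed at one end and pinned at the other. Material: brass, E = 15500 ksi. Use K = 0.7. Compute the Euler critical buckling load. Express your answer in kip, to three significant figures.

I = πd⁴/64 = π×5.29⁴/64 = 38.44 in⁴
Effective length L_e = K·L = 0.7 × 163 = 114.1 in
P_cr = π²EI / L_e² = π² × 15500×10³ × 38.44 / 114.1² = 4.517×10^5 lb

P_cr ≈ 452 kip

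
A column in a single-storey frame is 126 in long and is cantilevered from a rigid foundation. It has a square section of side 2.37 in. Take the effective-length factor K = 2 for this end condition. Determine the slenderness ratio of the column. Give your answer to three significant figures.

λ ≈ 368

For a square r = a/√12 = 2.37/√12 = 0.6842 in
L_e = K·L = 2 × 126 = 252.0 in
λ = L_e / r_min = 252.00 / 0.6842 = 368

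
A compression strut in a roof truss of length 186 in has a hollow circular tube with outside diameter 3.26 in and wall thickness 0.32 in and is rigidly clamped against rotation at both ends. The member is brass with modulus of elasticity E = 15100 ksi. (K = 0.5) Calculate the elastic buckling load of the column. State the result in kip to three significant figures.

P_cr ≈ 55.7 kip

Inner diameter d_i = 3.26 − 2×0.32 = 2.620 in
I = π(d_o⁴ − d_i⁴)/64 = π(3.26⁴ − 2.620⁴)/64 = 3.231 in⁴
Effective length L_e = K·L = 0.5 × 186 = 93.00 in
P_cr = π²EI / L_e² = π² × 15100×10³ × 3.231 / 93.00² = 5.568×10^4 lb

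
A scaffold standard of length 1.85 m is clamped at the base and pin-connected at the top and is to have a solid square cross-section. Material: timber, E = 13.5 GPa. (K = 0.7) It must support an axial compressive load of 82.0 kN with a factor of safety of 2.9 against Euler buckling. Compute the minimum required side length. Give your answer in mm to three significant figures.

a ≈ 77.4 mm

Required P_cr = n·P = 2.9 × 82.0 = 237.8 kN
L_e = K·L = 0.7 × 1.85 = 1.295 m
Required I = P_cr·L_e²/(π²E) = 2.378×10^5 × 1.295² / (π² × 1.35×10^10) = 2.993×10^-6 m⁴
I_req = 2.993×10^6 mm⁴
Solid square: I = a⁴/12  ⇒  a = (12I)^(1/4) = (12×2.993×10^6)^(1/4) = 77.4 mm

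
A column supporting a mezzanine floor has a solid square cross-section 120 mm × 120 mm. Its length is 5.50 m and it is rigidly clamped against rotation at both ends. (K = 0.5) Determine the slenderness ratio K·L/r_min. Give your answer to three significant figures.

λ ≈ 79.4

For a square r = a/√12 = 120/√12 = 34.64 mm
L_e = K·L = 0.5 × 5.50 m = 2.750 m = 2750.0 mm
λ = L_e / r_min = 2750.0 / 34.64 = 79.4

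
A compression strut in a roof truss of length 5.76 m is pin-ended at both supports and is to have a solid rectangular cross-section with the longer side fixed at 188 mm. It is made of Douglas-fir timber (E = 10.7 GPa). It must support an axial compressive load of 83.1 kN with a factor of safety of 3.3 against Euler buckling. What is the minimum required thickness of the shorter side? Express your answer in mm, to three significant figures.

Required P_cr = n·P = 3.3 × 83.1 = 274.2 kN
L_e = K·L = 1 × 5.76 = 5.760 m
Required I = P_cr·L_e²/(π²E) = 2.742×10^5 × 5.760² / (π² × 1.07×10^10) = 8.615×10^-5 m⁴
I_req = 8.615×10^7 mm⁴
Rectangle, weak axis: I_min = h·b³/12 with h = 188 mm fixed  ⇒  b = (12I/h)^(1/3) = 177 mm

b ≈ 177 mm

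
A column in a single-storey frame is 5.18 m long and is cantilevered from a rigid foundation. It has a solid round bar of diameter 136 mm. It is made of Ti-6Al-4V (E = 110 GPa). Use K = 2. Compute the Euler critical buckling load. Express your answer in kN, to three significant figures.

P_cr ≈ 170 kN

I = πd⁴/64 = π×136⁴/64 = 1.679×10^7 mm⁴
I = 1.679×10^7 mm⁴ = 1.679×10^-5 m⁴
Effective length L_e = K·L = 2 × 5.18 = 10.36 m
P_cr = π²EI / L_e² = π² × 110×10⁹ × 1.679×10^-5 / 10.36² = 1.699×10^5 N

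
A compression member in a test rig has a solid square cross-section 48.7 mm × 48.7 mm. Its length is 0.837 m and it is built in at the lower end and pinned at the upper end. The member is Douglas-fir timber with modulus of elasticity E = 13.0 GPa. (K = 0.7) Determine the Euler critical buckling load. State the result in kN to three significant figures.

P_cr ≈ 175 kN

I = a⁴/12 = 48.7⁴/12 = 4.687×10^5 mm⁴
I = 4.687×10^5 mm⁴ = 4.687×10^-7 m⁴
Effective length L_e = K·L = 0.7 × 0.837 = 0.5859 m
P_cr = π²EI / L_e² = π² × 13.0×10⁹ × 4.687×10^-7 / 0.5859² = 1.752×10^5 N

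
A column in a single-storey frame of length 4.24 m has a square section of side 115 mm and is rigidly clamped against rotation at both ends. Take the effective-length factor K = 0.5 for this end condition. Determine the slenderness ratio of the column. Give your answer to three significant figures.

For a square r = a/√12 = 115/√12 = 33.20 mm
L_e = K·L = 0.5 × 4.24 m = 2.120 m = 2120.0 mm
λ = L_e / r_min = 2120.0 / 33.20 = 63.9

λ ≈ 63.9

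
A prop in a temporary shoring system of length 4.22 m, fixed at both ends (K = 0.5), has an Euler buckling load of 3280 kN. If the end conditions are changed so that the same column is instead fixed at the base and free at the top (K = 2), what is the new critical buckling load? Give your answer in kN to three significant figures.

P_cr ≈ 205 kN

P_cr ∝ 1/K², so P_cr,new = P_cr,old × (K_old/K_new)² = 3280 × (0.5/2)²
= 3280 × 0.06250 = 205 kN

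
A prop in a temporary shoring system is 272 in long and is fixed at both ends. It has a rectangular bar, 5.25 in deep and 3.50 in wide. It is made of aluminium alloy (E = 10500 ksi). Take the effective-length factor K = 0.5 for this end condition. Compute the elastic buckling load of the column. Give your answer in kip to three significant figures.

Buckling occurs about the weak axis: I_min = h·b³/12 with b = 3.50 in (the shorter side).
I_min = 5.25×3.50³/12 = 18.76 in⁴
Effective length L_e = K·L = 0.5 × 272 = 136.0 in
P_cr = π²EI / L_e² = π² × 10500×10³ × 18.76 / 136.0² = 1.051×10^5 lb

P_cr ≈ 105 kip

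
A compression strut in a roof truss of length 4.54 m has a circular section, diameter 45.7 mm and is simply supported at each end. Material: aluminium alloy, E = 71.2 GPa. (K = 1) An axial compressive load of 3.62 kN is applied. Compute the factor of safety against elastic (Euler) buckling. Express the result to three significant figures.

n ≈ 2.02

I = πd⁴/64 = π×45.7⁴/64 = 2.141×10^5 mm⁴
I = 2.141×10^5 mm⁴ = 2.141×10^-7 m⁴
Effective length L_e = K·L = 1 × 4.54 = 4.540 m
P_cr = π²EI / L_e² = π² × 71.2×10⁹ × 2.141×10^-7 / 4.540² = 7.300×10^3 N
Factor of safety n = P_cr / P = 7.2997 / 3.62 = 2.02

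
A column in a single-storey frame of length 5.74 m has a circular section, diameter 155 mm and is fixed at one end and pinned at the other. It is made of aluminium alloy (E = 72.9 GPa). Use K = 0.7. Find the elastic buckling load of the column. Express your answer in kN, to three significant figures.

P_cr ≈ 1260 kN

I = πd⁴/64 = π×155⁴/64 = 2.833×10^7 mm⁴
I = 2.833×10^7 mm⁴ = 2.833×10^-5 m⁴
Effective length L_e = K·L = 0.7 × 5.74 = 4.018 m
P_cr = π²EI / L_e² = π² × 72.9×10⁹ × 2.833×10^-5 / 4.018² = 1.263×10^6 N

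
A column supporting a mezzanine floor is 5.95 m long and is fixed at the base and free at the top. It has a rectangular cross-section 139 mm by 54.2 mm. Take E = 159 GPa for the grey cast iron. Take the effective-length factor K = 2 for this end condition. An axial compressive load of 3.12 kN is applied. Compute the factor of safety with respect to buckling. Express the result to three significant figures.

n ≈ 6.55

Buckling occurs about the weak axis: I_min = h·b³/12 with b = 54.2 mm (the shorter side).
I_min = 139×54.2³/12 = 1.844×10^6 mm⁴
I = 1.844×10^6 mm⁴ = 1.844×10^-6 m⁴
Effective length L_e = K·L = 2 × 5.95 = 11.90 m
P_cr = π²EI / L_e² = π² × 159×10⁹ × 1.844×10^-6 / 11.90² = 2.044×10^4 N
Factor of safety n = P_cr / P = 20.438 / 3.12 = 6.55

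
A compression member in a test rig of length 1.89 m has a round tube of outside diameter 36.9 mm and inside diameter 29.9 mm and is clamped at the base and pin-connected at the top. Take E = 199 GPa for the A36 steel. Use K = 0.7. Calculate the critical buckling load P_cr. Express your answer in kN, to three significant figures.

P_cr ≈ 58.1 kN

d_o = 36.9 mm, d_i = 29.9 mm
I = π(d_o⁴ − d_i⁴)/64 = π(36.9⁴ − 29.90⁴)/64 = 5.177×10^4 mm⁴
I = 5.177×10^4 mm⁴ = 5.177×10^-8 m⁴
Effective length L_e = K·L = 0.7 × 1.89 = 1.323 m
P_cr = π²EI / L_e² = π² × 199×10⁹ × 5.177×10^-8 / 1.323² = 5.810×10^4 N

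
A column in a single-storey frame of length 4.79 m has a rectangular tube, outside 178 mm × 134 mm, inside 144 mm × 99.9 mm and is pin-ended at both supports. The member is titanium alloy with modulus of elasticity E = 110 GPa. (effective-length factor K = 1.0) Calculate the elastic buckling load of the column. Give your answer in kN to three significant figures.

P_cr ≈ 1120 kN

Weak-axis I_min = (h_o·b_o³ − h_i·b_i³)/12 with b_o = 134, b_i = 99.90 mm (shorter outer/inner sides).
I_min = (178×134³ − 144.0×99.90³)/12 = 2.373×10^7 mm⁴
I = 2.373×10^7 mm⁴ = 2.373×10^-5 m⁴
Effective length L_e = K·L = 1 × 4.79 = 4.790 m
P_cr = π²EI / L_e² = π² × 110×10⁹ × 2.373×10^-5 / 4.790² = 1.123×10^6 N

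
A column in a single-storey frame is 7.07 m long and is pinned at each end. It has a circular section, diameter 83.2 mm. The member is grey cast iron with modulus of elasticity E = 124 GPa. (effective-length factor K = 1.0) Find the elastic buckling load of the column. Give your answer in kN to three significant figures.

I = πd⁴/64 = π×83.2⁴/64 = 2.352×10^6 mm⁴
I = 2.352×10^6 mm⁴ = 2.352×10^-6 m⁴
Effective length L_e = K·L = 1 × 7.07 = 7.070 m
P_cr = π²EI / L_e² = π² × 124×10⁹ × 2.352×10^-6 / 7.070² = 5.759×10^4 N

P_cr ≈ 57.6 kN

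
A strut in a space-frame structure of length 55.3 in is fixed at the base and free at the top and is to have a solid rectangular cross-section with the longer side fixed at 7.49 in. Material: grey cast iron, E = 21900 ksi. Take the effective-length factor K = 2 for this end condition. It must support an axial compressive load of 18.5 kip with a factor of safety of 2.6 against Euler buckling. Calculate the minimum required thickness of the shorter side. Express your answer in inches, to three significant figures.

b ≈ 1.63 in

Required P_cr = n·P = 2.6 × 18.5 = 48.10 kip
L_e = K·L = 2 × 55.3 = 110.6 in
Required I = P_cr·L_e²/(π²E) = 4.810×10^4 × 110.6² / (π² × 2.19×10^7) = 2.722 in⁴
Rectangle, weak axis: I_min = h·b³/12 with h = 7.49 in fixed  ⇒  b = (12I/h)^(1/3) = 1.63 in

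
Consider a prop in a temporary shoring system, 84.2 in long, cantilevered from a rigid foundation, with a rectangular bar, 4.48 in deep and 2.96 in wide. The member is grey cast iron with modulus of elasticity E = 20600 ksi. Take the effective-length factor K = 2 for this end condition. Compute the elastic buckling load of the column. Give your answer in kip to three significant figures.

Buckling occurs about the weak axis: I_min = h·b³/12 with b = 2.96 in (the shorter side).
I_min = 4.48×2.96³/12 = 9.682 in⁴
Effective length L_e = K·L = 2 × 84.2 = 168.4 in
P_cr = π²EI / L_e² = π² × 20600×10³ × 9.682 / 168.4² = 6.942×10^4 lb

P_cr ≈ 69.4 kip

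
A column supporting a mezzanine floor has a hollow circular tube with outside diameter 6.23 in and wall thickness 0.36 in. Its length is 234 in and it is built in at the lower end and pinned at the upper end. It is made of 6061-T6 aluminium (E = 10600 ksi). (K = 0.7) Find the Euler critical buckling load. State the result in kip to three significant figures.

P_cr ≈ 112 kip

Inner diameter d_i = 6.23 − 2×0.36 = 5.510 in
I = π(d_o⁴ − d_i⁴)/64 = π(6.23⁴ − 5.510⁴)/64 = 28.70 in⁴
Effective length L_e = K·L = 0.7 × 234 = 163.8 in
P_cr = π²EI / L_e² = π² × 10600×10³ × 28.70 / 163.8² = 1.119×10^5 lb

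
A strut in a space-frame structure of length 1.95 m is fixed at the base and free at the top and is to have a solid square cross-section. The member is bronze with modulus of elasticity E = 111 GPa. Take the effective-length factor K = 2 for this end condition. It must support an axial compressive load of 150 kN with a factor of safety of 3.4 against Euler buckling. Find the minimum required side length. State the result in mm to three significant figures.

a ≈ 96.0 mm

Required P_cr = n·P = 3.4 × 150 = 510.0 kN
L_e = K·L = 2 × 1.95 = 3.900 m
Required I = P_cr·L_e²/(π²E) = 5.100×10^5 × 3.900² / (π² × 1.11×10^11) = 7.081×10^-6 m⁴
I_req = 7.081×10^6 mm⁴
Solid square: I = a⁴/12  ⇒  a = (12I)^(1/4) = (12×7.081×10^6)^(1/4) = 96.0 mm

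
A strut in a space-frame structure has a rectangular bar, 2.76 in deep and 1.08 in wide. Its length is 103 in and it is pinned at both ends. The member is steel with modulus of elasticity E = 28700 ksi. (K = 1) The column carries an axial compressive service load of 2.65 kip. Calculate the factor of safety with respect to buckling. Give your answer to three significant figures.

n ≈ 2.92

Buckling occurs about the weak axis: I_min = h·b³/12 with b = 1.08 in (the shorter side).
I_min = 2.76×1.08³/12 = 0.2897 in⁴
Effective length L_e = K·L = 1 × 103 = 103.0 in
P_cr = π²EI / L_e² = π² × 28700×10³ × 0.2897 / 103.0² = 7.736×10^3 lb
Factor of safety n = P_cr / P = 7.7358 / 2.65 = 2.92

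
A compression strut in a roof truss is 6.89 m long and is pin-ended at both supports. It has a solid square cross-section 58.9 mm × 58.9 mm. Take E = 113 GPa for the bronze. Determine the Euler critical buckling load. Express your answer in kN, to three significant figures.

I = a⁴/12 = 58.9⁴/12 = 1.003×10^6 mm⁴
I = 1.003×10^6 mm⁴ = 1.003×10^-6 m⁴
Effective length L_e = K·L = 1 × 6.89 = 6.890 m
P_cr = π²EI / L_e² = π² × 113×10⁹ × 1.003×10^-6 / 6.890² = 2.356×10^4 N

P_cr ≈ 23.6 kN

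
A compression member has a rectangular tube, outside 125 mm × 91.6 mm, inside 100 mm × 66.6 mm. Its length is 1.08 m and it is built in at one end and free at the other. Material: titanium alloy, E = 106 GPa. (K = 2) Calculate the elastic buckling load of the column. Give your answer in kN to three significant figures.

P_cr ≈ 1240 kN

Weak-axis I_min = (h_o·b_o³ − h_i·b_i³)/12 with b_o = 91.6, b_i = 66.60 mm (shorter outer/inner sides).
I_min = (125×91.6³ − 100.0×66.60³)/12 = 5.544×10^6 mm⁴
I = 5.544×10^6 mm⁴ = 5.544×10^-6 m⁴
Effective length L_e = K·L = 2 × 1.08 = 2.160 m
P_cr = π²EI / L_e² = π² × 106×10⁹ × 5.544×10^-6 / 2.160² = 1.243×10^6 N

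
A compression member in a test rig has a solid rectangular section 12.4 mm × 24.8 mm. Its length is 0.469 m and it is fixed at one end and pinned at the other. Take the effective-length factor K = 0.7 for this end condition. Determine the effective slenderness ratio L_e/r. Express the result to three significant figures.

λ ≈ 91.7

For a rectangle r_min = b/√12 = 12.4/√12 = 3.580 mm
L_e = K·L = 0.7 × 0.469 m = 0.3283 m = 328.30 mm
λ = L_e / r_min = 328.30 / 3.580 = 91.7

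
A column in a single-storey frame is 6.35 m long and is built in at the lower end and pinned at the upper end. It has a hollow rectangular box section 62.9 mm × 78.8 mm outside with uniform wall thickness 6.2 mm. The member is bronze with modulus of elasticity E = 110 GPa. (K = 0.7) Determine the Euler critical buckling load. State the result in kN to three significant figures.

P_cr ≈ 50.6 kN

Inner dimensions: h_i = 78.8 − 2×6.2 = 66.40 mm, b_i = 62.9 − 2×6.2 = 50.50 mm
Weak-axis I_min = (h_o·b_o³ − h_i·b_i³)/12 with b_o = 62.9, b_i = 50.50 mm (shorter outer/inner sides).
I_min = (78.8×62.9³ − 66.40×50.50³)/12 = 9.215×10^5 mm⁴
I = 9.215×10^5 mm⁴ = 9.215×10^-7 m⁴
Effective length L_e = K·L = 0.7 × 6.35 = 4.445 m
P_cr = π²EI / L_e² = π² × 110×10⁹ × 9.215×10^-7 / 4.445² = 5.064×10^4 N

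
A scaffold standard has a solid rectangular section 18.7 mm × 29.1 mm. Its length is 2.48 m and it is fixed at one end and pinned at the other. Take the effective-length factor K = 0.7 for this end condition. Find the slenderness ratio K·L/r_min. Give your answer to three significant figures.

Buckling occurs about the weak axis: I_min = h·b³/12 with b = 18.7 mm (the shorter side).
I_min = 29.1×18.7³/12 = 1.586×10^4 mm⁴
A = 544.2 mm²;  r_min = √(I/A) = √(1.586×10^4/544.2) = 5.398 mm
L_e = K·L = 0.7 × 2.48 m = 1.736 m = 1736.0 mm
λ = L_e / r_min = 1736.0 / 5.398 = 322

λ ≈ 322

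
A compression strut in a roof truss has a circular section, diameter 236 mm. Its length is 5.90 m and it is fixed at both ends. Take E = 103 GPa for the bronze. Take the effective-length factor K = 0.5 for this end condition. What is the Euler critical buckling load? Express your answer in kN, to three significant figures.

I = πd⁴/64 = π×236⁴/64 = 1.523×10^8 mm⁴
I = 1.523×10^8 mm⁴ = 1.523×10^-4 m⁴
Effective length L_e = K·L = 0.5 × 5.90 = 2.950 m
P_cr = π²EI / L_e² = π² × 103×10⁹ × 1.523×10^-4 / 2.950² = 1.779×10^7 N

P_cr ≈ 17800 kN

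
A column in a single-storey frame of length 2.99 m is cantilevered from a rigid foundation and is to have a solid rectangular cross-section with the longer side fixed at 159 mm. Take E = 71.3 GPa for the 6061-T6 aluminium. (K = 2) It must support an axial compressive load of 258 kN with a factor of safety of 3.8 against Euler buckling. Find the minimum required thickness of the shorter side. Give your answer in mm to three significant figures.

b ≈ 156 mm

Required P_cr = n·P = 3.8 × 258 = 980.4 kN
L_e = K·L = 2 × 2.99 = 5.980 m
Required I = P_cr·L_e²/(π²E) = 9.804×10^5 × 5.980² / (π² × 7.13×10^10) = 4.982×10^-5 m⁴
I_req = 4.982×10^7 mm⁴
Rectangle, weak axis: I_min = h·b³/12 with h = 159 mm fixed  ⇒  b = (12I/h)^(1/3) = 156 mm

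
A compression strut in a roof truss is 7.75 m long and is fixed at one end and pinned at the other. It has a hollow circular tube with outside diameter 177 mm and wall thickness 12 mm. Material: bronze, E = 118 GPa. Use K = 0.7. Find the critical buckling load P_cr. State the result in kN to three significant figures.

P_cr ≈ 842 kN

Inner diameter d_i = 177 − 2×12 = 153.0 mm
I = π(d_o⁴ − d_i⁴)/64 = π(177⁴ − 153.0⁴)/64 = 2.128×10^7 mm⁴
I = 2.128×10^7 mm⁴ = 2.128×10^-5 m⁴
Effective length L_e = K·L = 0.7 × 7.75 = 5.425 m
P_cr = π²EI / L_e² = π² × 118×10⁹ × 2.128×10^-5 / 5.425² = 8.421×10^5 N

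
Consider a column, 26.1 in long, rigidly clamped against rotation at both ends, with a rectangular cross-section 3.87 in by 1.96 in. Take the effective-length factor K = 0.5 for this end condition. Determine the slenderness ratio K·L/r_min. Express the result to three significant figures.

λ ≈ 23.1

For a rectangle r_min = b/√12 = 1.96/√12 = 0.5658 in
L_e = K·L = 0.5 × 26.1 = 13.05 in
λ = L_e / r_min = 13.050 / 0.5658 = 23.1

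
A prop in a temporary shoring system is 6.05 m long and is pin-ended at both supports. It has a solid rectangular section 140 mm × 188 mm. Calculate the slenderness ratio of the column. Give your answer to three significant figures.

Buckling occurs about the weak axis: I_min = h·b³/12 with b = 140 mm (the shorter side).
I_min = 188×140³/12 = 4.299×10^7 mm⁴
A = 2.632×10^4 mm²;  r_min = √(I/A) = √(4.299×10^7/2.632×10^4) = 40.41 mm
L_e = K·L = 1 × 6.05 m = 6.050 m = 6050.0 mm
λ = L_e / r_min = 6050.0 / 40.41 = 150

λ ≈ 150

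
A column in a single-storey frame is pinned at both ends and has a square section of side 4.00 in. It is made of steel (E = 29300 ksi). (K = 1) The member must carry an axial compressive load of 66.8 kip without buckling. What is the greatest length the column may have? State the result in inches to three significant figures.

L_max ≈ 304 in

I = a⁴/12 = 4.00⁴/12 = 21.33 in⁴
At the buckling limit P_cr = P = 6.680×10^4 lb
From P_cr = π²EI/(K·L)²:  L = (1/K)·√(π²EI/P_cr) = (1/1)·√(π²×2.93×10^7×21.33/6.680×10^4)
L = 304 in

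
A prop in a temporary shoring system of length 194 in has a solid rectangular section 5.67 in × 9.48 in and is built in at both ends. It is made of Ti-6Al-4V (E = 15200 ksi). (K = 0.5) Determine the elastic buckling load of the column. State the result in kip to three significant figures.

Buckling occurs about the weak axis: I_min = h·b³/12 with b = 5.67 in (the shorter side).
I_min = 9.48×5.67³/12 = 144.0 in⁴
Effective length L_e = K·L = 0.5 × 194 = 97.00 in
P_cr = π²EI / L_e² = π² × 15200×10³ × 144.0 / 97.00² = 2.296×10^6 lb

P_cr ≈ 2300 kip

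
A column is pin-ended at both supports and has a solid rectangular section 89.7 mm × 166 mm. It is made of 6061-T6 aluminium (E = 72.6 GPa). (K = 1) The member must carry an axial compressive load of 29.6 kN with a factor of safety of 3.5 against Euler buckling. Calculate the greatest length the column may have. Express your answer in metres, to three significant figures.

Buckling occurs about the weak axis: I_min = h·b³/12 with b = 89.7 mm (the shorter side).
I_min = 166×89.7³/12 = 9.984×10^6 mm⁴
I = 9.984×10^-6 m⁴
Required critical load P_cr = n·P = 3.5 × 29.6 = 103.6 kN = 1.036×10^5 N
From P_cr = π²EI/(K·L)²:  L = (1/K)·√(π²EI/P_cr) = (1/1)·√(π²×7.26×10^10×9.984×10^-6/1.036×10^5)
L = 8.31 m

L_max ≈ 8.31 m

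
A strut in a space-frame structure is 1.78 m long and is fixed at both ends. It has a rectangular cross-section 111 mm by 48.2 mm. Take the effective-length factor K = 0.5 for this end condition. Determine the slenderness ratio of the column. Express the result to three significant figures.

λ ≈ 64.0

For a rectangle r_min = b/√12 = 48.2/√12 = 13.91 mm
L_e = K·L = 0.5 × 1.78 m = 0.8900 m = 890.00 mm
λ = L_e / r_min = 890.00 / 13.91 = 64.0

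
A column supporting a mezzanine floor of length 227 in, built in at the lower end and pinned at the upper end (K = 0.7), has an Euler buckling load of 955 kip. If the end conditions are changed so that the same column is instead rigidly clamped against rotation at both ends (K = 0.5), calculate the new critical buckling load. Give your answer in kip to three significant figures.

P_cr ∝ 1/K², so P_cr,new = P_cr,old × (K_old/K_new)² = 955 × (0.7/0.5)²
= 955 × 1.960 = 1870 kip

P_cr ≈ 1870 kip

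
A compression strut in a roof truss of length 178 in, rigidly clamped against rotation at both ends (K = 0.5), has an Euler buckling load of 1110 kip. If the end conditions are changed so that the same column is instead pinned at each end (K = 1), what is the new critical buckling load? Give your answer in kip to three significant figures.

P_cr ≈ 278 kip

P_cr ∝ 1/K², so P_cr,new = P_cr,old × (K_old/K_new)² = 1110 × (0.5/1)²
= 1110 × 0.2500 = 278 kip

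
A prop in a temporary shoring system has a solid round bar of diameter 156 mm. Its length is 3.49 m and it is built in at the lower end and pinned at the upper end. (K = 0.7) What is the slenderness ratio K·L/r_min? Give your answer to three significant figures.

For a solid circle r = d/4 = 156/4 = 39.00 mm
L_e = K·L = 0.7 × 3.49 m = 2.443 m = 2443.0 mm
λ = L_e / r_min = 2443.0 / 39.00 = 62.6

λ ≈ 62.6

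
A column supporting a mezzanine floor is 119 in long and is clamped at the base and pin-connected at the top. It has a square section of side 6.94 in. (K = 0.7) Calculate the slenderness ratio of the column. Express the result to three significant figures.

λ ≈ 41.6

For a square r = a/√12 = 6.94/√12 = 2.003 in
L_e = K·L = 0.7 × 119 = 83.30 in
λ = L_e / r_min = 83.300 / 2.003 = 41.6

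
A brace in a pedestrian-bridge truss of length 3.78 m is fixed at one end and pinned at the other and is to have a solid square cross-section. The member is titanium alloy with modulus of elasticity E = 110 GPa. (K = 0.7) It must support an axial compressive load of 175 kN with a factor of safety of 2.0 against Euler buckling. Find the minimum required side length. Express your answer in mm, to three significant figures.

a ≈ 72.1 mm

Required P_cr = n·P = 2.0 × 175 = 350.0 kN
L_e = K·L = 0.7 × 3.78 = 2.646 m
Required I = P_cr·L_e²/(π²E) = 3.500×10^5 × 2.646² / (π² × 1.10×10^11) = 2.257×10^-6 m⁴
I_req = 2.257×10^6 mm⁴
Solid square: I = a⁴/12  ⇒  a = (12I)^(1/4) = (12×2.257×10^6)^(1/4) = 72.1 mm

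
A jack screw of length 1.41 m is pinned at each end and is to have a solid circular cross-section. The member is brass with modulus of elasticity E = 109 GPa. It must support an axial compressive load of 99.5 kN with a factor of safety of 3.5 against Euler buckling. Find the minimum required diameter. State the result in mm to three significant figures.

Required P_cr = n·P = 3.5 × 99.5 = 348.2 kN
L_e = K·L = 1 × 1.41 = 1.410 m
Required I = P_cr·L_e²/(π²E) = 3.482×10^5 × 1.410² / (π² × 1.09×10^11) = 6.436×10^-7 m⁴
I_req = 6.436×10^5 mm⁴
Solid circle: I = πd⁴/64  ⇒  d = (64I/π)^(1/4) = (64×6.436×10^5/π)^(1/4) = 60.2 mm

d ≈ 60.2 mm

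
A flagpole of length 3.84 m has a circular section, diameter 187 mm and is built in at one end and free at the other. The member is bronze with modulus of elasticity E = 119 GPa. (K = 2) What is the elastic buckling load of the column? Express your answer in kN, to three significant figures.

P_cr ≈ 1200 kN

I = πd⁴/64 = π×187⁴/64 = 6.003×10^7 mm⁴
I = 6.003×10^7 mm⁴ = 6.003×10^-5 m⁴
Effective length L_e = K·L = 2 × 3.84 = 7.680 m
P_cr = π²EI / L_e² = π² × 119×10⁹ × 6.003×10^-5 / 7.680² = 1.195×10^6 N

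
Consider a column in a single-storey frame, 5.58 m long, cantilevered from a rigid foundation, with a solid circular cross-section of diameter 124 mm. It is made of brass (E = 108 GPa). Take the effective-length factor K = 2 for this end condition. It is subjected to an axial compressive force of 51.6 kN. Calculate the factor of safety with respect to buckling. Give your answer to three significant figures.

I = πd⁴/64 = π×124⁴/64 = 1.161×10^7 mm⁴
I = 1.161×10^7 mm⁴ = 1.161×10^-5 m⁴
Effective length L_e = K·L = 2 × 5.58 = 11.16 m
P_cr = π²EI / L_e² = π² × 108×10⁹ × 1.161×10^-5 / 11.16² = 9.932×10^4 N
Factor of safety n = P_cr / P = 99.323 / 51.6 = 1.92

n ≈ 1.92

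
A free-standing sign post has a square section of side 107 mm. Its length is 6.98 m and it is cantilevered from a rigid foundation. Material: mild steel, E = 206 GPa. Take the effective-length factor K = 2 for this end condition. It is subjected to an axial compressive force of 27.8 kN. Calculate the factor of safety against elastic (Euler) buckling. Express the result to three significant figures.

I = a⁴/12 = 107⁴/12 = 1.092×10^7 mm⁴
I = 1.092×10^7 mm⁴ = 1.092×10^-5 m⁴
Effective length L_e = K·L = 2 × 6.98 = 13.96 m
P_cr = π²EI / L_e² = π² × 206×10⁹ × 1.092×10^-5 / 13.96² = 1.140×10^5 N
Factor of safety n = P_cr / P = 113.96 / 27.8 = 4.10

n ≈ 4.10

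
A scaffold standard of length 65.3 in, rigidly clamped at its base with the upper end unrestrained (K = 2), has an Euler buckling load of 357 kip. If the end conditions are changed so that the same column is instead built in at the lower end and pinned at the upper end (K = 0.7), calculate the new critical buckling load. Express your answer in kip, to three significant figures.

P_cr ∝ 1/K², so P_cr,new = P_cr,old × (K_old/K_new)² = 357 × (2/0.7)²
= 357 × 8.163 = 2910 kip

P_cr ≈ 2910 kip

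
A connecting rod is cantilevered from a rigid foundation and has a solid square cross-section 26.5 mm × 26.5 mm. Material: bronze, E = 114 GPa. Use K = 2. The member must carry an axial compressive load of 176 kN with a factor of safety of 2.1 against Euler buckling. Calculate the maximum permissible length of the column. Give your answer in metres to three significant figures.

L_max ≈ 0.177 m

I = a⁴/12 = 26.5⁴/12 = 4.110×10^4 mm⁴
I = 4.110×10^-8 m⁴
Required critical load P_cr = n·P = 2.1 × 176 = 369.6 kN = 3.696×10^5 N
From P_cr = π²EI/(K·L)²:  L = (1/K)·√(π²EI/P_cr) = (1/2)·√(π²×1.14×10^11×4.110×10^-8/3.696×10^5)
L = 0.177 m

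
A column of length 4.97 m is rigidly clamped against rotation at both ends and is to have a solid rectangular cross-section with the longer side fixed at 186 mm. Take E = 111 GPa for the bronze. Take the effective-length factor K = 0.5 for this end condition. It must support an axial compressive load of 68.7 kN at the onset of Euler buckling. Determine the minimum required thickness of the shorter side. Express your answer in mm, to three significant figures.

b ≈ 29.2 mm

L_e = K·L = 0.5 × 4.97 = 2.485 m
Required I = P_cr·L_e²/(π²E) = 6.870×10^4 × 2.485² / (π² × 1.11×10^11) = 3.872×10^-7 m⁴
I_req = 3.872×10^5 mm⁴
Rectangle, weak axis: I_min = h·b³/12 with h = 186 mm fixed  ⇒  b = (12I/h)^(1/3) = 29.2 mm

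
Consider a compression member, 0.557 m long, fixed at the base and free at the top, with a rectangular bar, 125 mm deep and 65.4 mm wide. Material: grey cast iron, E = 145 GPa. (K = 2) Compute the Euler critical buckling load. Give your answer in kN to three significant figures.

Buckling occurs about the weak axis: I_min = h·b³/12 with b = 65.4 mm (the shorter side).
I_min = 125×65.4³/12 = 2.914×10^6 mm⁴
I = 2.914×10^6 mm⁴ = 2.914×10^-6 m⁴
Effective length L_e = K·L = 2 × 0.557 = 1.114 m
P_cr = π²EI / L_e² = π² × 145×10⁹ × 2.914×10^-6 / 1.114² = 3.360×10^6 N

P_cr ≈ 3360 kN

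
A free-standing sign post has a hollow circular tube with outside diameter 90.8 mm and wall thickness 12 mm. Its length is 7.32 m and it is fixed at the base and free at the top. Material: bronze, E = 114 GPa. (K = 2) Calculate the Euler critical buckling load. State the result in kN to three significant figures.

P_cr ≈ 12.4 kN

Inner diameter d_i = 90.8 − 2×12 = 66.80 mm
I = π(d_o⁴ − d_i⁴)/64 = π(90.8⁴ − 66.80⁴)/64 = 2.359×10^6 mm⁴
I = 2.359×10^6 mm⁴ = 2.359×10^-6 m⁴
Effective length L_e = K·L = 2 × 7.32 = 14.64 m
P_cr = π²EI / L_e² = π² × 114×10⁹ × 2.359×10^-6 / 14.64² = 1.239×10^4 N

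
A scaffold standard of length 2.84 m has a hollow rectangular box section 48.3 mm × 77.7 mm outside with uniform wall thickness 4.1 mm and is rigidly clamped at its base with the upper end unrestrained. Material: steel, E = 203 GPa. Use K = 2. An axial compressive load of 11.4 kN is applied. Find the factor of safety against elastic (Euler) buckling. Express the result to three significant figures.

Inner dimensions: h_i = 77.7 − 2×4.1 = 69.50 mm, b_i = 48.3 − 2×4.1 = 40.10 mm
Weak-axis I_min = (h_o·b_o³ − h_i·b_i³)/12 with b_o = 48.3, b_i = 40.10 mm (shorter outer/inner sides).
I_min = (77.7×48.3³ − 69.50×40.10³)/12 = 3.561×10^5 mm⁴
I = 3.561×10^5 mm⁴ = 3.561×10^-7 m⁴
Effective length L_e = K·L = 2 × 2.84 = 5.680 m
P_cr = π²EI / L_e² = π² × 203×10⁹ × 3.561×10^-7 / 5.680² = 2.212×10^4 N
Factor of safety n = P_cr / P = 22.117 / 11.4 = 1.94

n ≈ 1.94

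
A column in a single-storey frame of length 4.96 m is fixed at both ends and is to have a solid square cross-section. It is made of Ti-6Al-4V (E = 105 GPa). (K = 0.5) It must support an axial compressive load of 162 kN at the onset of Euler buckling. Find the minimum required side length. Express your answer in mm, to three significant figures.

L_e = K·L = 0.5 × 4.96 = 2.480 m
Required I = P_cr·L_e²/(π²E) = 1.620×10^5 × 2.480² / (π² × 1.05×10^11) = 9.615×10^-7 m⁴
I_req = 9.615×10^5 mm⁴
Solid square: I = a⁴/12  ⇒  a = (12I)^(1/4) = (12×9.615×10^5)^(1/4) = 58.3 mm

a ≈ 58.3 mm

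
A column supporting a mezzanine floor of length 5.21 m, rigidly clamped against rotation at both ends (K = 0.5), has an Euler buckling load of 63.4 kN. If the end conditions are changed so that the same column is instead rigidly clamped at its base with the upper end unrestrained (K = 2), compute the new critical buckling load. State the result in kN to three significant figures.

P_cr ∝ 1/K², so P_cr,new = P_cr,old × (K_old/K_new)² = 63.4 × (0.5/2)²
= 63.4 × 0.06250 = 3.96 kN

P_cr ≈ 3.96 kN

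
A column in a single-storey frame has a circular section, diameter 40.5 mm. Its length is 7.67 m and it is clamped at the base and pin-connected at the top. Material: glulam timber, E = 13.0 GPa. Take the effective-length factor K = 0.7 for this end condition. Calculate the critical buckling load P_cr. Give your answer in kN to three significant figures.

I = πd⁴/64 = π×40.5⁴/64 = 1.321×10^5 mm⁴
I = 1.321×10^5 mm⁴ = 1.321×10^-7 m⁴
Effective length L_e = K·L = 0.7 × 7.67 = 5.369 m
P_cr = π²EI / L_e² = π² × 13.0×10⁹ × 1.321×10^-7 / 5.369² = 587.8 N

P_cr ≈ 0.588 kN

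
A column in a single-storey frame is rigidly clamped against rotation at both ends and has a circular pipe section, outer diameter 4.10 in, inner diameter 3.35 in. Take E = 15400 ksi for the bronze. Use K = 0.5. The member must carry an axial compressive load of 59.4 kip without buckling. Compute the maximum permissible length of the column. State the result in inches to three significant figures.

d_o = 4.10 in, d_i = 3.35 in
I = π(d_o⁴ − d_i⁴)/64 = π(4.10⁴ − 3.350⁴)/64 = 7.689 in⁴
At the buckling limit P_cr = P = 5.940×10^4 lb
From P_cr = π²EI/(K·L)²:  L = (1/K)·√(π²EI/P_cr) = (1/0.5)·√(π²×1.54×10^7×7.689/5.940×10^4)
L = 281 in

L_max ≈ 281 in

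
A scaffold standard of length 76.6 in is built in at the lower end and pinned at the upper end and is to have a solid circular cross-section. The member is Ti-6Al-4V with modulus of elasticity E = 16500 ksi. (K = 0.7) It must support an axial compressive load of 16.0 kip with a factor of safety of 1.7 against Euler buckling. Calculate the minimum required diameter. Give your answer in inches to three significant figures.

Required P_cr = n·P = 1.7 × 16.0 = 27.20 kip
L_e = K·L = 0.7 × 76.6 = 53.62 in
Required I = P_cr·L_e²/(π²E) = 2.720×10^4 × 53.62² / (π² × 1.65×10^7) = 0.4802 in⁴
Solid circle: I = πd⁴/64  ⇒  d = (64I/π)^(1/4) = (64×0.4802/π)^(1/4) = 1.77 in

d ≈ 1.77 in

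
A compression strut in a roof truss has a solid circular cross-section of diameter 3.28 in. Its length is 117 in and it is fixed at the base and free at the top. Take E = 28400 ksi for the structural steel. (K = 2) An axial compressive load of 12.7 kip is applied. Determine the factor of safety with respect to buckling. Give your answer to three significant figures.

n ≈ 2.29

I = πd⁴/64 = π×3.28⁴/64 = 5.682 in⁴
Effective length L_e = K·L = 2 × 117 = 234.0 in
P_cr = π²EI / L_e² = π² × 28400×10³ × 5.682 / 234.0² = 2.908×10^4 lb
Factor of safety n = P_cr / P = 29.084 / 12.7 = 2.29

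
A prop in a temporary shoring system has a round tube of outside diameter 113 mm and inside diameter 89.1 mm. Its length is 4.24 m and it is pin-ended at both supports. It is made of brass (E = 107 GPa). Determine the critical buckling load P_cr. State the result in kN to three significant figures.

P_cr ≈ 288 kN

d_o = 113 mm, d_i = 89.1 mm
I = π(d_o⁴ − d_i⁴)/64 = π(113⁴ − 89.10⁴)/64 = 4.910×10^6 mm⁴
I = 4.910×10^6 mm⁴ = 4.910×10^-6 m⁴
Effective length L_e = K·L = 1 × 4.24 = 4.240 m
P_cr = π²EI / L_e² = π² × 107×10⁹ × 4.910×10^-6 / 4.240² = 2.884×10^5 N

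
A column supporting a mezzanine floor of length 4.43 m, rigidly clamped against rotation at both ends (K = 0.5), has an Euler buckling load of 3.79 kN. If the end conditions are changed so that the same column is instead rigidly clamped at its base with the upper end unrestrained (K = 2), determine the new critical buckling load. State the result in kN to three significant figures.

P_cr ∝ 1/K², so P_cr,new = P_cr,old × (K_old/K_new)² = 3.79 × (0.5/2)²
= 3.79 × 0.06250 = 0.237 kN

P_cr ≈ 0.237 kN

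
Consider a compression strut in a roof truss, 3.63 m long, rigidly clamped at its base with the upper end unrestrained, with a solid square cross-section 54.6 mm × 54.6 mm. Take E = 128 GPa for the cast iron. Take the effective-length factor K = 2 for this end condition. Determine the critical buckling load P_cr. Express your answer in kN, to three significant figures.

P_cr ≈ 17.8 kN

I = a⁴/12 = 54.6⁴/12 = 7.406×10^5 mm⁴
I = 7.406×10^5 mm⁴ = 7.406×10^-7 m⁴
Effective length L_e = K·L = 2 × 3.63 = 7.260 m
P_cr = π²EI / L_e² = π² × 128×10⁹ × 7.406×10^-7 / 7.260² = 1.775×10^4 N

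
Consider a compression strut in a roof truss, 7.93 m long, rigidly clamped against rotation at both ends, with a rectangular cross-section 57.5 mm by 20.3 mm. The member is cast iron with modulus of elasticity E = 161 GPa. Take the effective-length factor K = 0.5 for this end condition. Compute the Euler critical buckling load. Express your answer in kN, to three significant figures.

P_cr ≈ 4.05 kN

Buckling occurs about the weak axis: I_min = h·b³/12 with b = 20.3 mm (the shorter side).
I_min = 57.5×20.3³/12 = 4.008×10^4 mm⁴
I = 4.008×10^4 mm⁴ = 4.008×10^-8 m⁴
Effective length L_e = K·L = 0.5 × 7.93 = 3.965 m
P_cr = π²EI / L_e² = π² × 161×10⁹ × 4.008×10^-8 / 3.965² = 4.051×10^3 N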